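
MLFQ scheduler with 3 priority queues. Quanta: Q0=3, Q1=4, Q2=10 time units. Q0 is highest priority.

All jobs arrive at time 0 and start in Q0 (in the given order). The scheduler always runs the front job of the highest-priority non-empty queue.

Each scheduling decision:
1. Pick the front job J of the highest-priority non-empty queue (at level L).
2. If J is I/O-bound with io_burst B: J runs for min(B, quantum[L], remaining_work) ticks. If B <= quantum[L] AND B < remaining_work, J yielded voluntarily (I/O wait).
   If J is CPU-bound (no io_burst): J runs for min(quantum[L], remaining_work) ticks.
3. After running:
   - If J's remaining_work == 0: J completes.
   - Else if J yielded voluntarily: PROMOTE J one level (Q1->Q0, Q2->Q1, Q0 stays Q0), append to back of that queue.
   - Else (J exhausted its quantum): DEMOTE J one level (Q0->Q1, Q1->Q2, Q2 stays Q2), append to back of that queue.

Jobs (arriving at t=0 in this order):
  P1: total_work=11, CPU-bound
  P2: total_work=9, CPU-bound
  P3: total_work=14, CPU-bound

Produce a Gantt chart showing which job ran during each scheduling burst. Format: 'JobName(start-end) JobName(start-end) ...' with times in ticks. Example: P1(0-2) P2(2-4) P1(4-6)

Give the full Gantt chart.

Answer: P1(0-3) P2(3-6) P3(6-9) P1(9-13) P2(13-17) P3(17-21) P1(21-25) P2(25-27) P3(27-34)

Derivation:
t=0-3: P1@Q0 runs 3, rem=8, quantum used, demote→Q1. Q0=[P2,P3] Q1=[P1] Q2=[]
t=3-6: P2@Q0 runs 3, rem=6, quantum used, demote→Q1. Q0=[P3] Q1=[P1,P2] Q2=[]
t=6-9: P3@Q0 runs 3, rem=11, quantum used, demote→Q1. Q0=[] Q1=[P1,P2,P3] Q2=[]
t=9-13: P1@Q1 runs 4, rem=4, quantum used, demote→Q2. Q0=[] Q1=[P2,P3] Q2=[P1]
t=13-17: P2@Q1 runs 4, rem=2, quantum used, demote→Q2. Q0=[] Q1=[P3] Q2=[P1,P2]
t=17-21: P3@Q1 runs 4, rem=7, quantum used, demote→Q2. Q0=[] Q1=[] Q2=[P1,P2,P3]
t=21-25: P1@Q2 runs 4, rem=0, completes. Q0=[] Q1=[] Q2=[P2,P3]
t=25-27: P2@Q2 runs 2, rem=0, completes. Q0=[] Q1=[] Q2=[P3]
t=27-34: P3@Q2 runs 7, rem=0, completes. Q0=[] Q1=[] Q2=[]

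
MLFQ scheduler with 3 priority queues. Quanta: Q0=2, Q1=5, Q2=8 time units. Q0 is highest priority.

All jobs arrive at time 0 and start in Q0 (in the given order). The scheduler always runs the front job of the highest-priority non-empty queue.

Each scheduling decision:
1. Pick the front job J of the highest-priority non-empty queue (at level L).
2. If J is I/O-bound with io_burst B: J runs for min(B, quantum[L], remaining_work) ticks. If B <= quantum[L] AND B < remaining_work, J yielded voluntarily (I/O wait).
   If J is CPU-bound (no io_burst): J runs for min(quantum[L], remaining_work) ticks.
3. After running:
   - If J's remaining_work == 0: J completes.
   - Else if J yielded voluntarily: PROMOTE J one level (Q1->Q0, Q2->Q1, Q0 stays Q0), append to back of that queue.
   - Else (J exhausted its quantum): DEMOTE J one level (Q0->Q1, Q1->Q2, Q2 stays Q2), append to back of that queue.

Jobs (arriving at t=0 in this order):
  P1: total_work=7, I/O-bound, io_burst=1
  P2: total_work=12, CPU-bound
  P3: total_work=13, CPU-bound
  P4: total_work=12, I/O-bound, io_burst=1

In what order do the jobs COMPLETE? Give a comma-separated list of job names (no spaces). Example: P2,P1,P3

t=0-1: P1@Q0 runs 1, rem=6, I/O yield, promote→Q0. Q0=[P2,P3,P4,P1] Q1=[] Q2=[]
t=1-3: P2@Q0 runs 2, rem=10, quantum used, demote→Q1. Q0=[P3,P4,P1] Q1=[P2] Q2=[]
t=3-5: P3@Q0 runs 2, rem=11, quantum used, demote→Q1. Q0=[P4,P1] Q1=[P2,P3] Q2=[]
t=5-6: P4@Q0 runs 1, rem=11, I/O yield, promote→Q0. Q0=[P1,P4] Q1=[P2,P3] Q2=[]
t=6-7: P1@Q0 runs 1, rem=5, I/O yield, promote→Q0. Q0=[P4,P1] Q1=[P2,P3] Q2=[]
t=7-8: P4@Q0 runs 1, rem=10, I/O yield, promote→Q0. Q0=[P1,P4] Q1=[P2,P3] Q2=[]
t=8-9: P1@Q0 runs 1, rem=4, I/O yield, promote→Q0. Q0=[P4,P1] Q1=[P2,P3] Q2=[]
t=9-10: P4@Q0 runs 1, rem=9, I/O yield, promote→Q0. Q0=[P1,P4] Q1=[P2,P3] Q2=[]
t=10-11: P1@Q0 runs 1, rem=3, I/O yield, promote→Q0. Q0=[P4,P1] Q1=[P2,P3] Q2=[]
t=11-12: P4@Q0 runs 1, rem=8, I/O yield, promote→Q0. Q0=[P1,P4] Q1=[P2,P3] Q2=[]
t=12-13: P1@Q0 runs 1, rem=2, I/O yield, promote→Q0. Q0=[P4,P1] Q1=[P2,P3] Q2=[]
t=13-14: P4@Q0 runs 1, rem=7, I/O yield, promote→Q0. Q0=[P1,P4] Q1=[P2,P3] Q2=[]
t=14-15: P1@Q0 runs 1, rem=1, I/O yield, promote→Q0. Q0=[P4,P1] Q1=[P2,P3] Q2=[]
t=15-16: P4@Q0 runs 1, rem=6, I/O yield, promote→Q0. Q0=[P1,P4] Q1=[P2,P3] Q2=[]
t=16-17: P1@Q0 runs 1, rem=0, completes. Q0=[P4] Q1=[P2,P3] Q2=[]
t=17-18: P4@Q0 runs 1, rem=5, I/O yield, promote→Q0. Q0=[P4] Q1=[P2,P3] Q2=[]
t=18-19: P4@Q0 runs 1, rem=4, I/O yield, promote→Q0. Q0=[P4] Q1=[P2,P3] Q2=[]
t=19-20: P4@Q0 runs 1, rem=3, I/O yield, promote→Q0. Q0=[P4] Q1=[P2,P3] Q2=[]
t=20-21: P4@Q0 runs 1, rem=2, I/O yield, promote→Q0. Q0=[P4] Q1=[P2,P3] Q2=[]
t=21-22: P4@Q0 runs 1, rem=1, I/O yield, promote→Q0. Q0=[P4] Q1=[P2,P3] Q2=[]
t=22-23: P4@Q0 runs 1, rem=0, completes. Q0=[] Q1=[P2,P3] Q2=[]
t=23-28: P2@Q1 runs 5, rem=5, quantum used, demote→Q2. Q0=[] Q1=[P3] Q2=[P2]
t=28-33: P3@Q1 runs 5, rem=6, quantum used, demote→Q2. Q0=[] Q1=[] Q2=[P2,P3]
t=33-38: P2@Q2 runs 5, rem=0, completes. Q0=[] Q1=[] Q2=[P3]
t=38-44: P3@Q2 runs 6, rem=0, completes. Q0=[] Q1=[] Q2=[]

Answer: P1,P4,P2,P3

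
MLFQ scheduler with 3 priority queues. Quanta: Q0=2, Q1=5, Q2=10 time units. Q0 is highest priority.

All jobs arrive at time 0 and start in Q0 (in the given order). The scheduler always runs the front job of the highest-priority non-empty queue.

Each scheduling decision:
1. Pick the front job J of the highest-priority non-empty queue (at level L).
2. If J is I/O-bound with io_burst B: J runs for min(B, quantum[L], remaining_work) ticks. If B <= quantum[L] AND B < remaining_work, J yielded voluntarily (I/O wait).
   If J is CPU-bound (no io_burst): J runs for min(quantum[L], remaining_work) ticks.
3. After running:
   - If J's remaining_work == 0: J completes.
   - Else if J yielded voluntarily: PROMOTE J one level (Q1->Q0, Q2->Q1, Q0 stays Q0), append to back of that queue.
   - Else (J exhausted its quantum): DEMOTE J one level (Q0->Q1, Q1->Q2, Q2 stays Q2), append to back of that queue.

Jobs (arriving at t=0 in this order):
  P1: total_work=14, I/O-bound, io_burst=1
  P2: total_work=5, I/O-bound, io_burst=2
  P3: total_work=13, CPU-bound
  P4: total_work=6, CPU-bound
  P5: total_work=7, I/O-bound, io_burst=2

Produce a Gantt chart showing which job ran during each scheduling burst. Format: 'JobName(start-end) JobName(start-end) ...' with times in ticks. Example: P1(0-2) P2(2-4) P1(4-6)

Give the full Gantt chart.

Answer: P1(0-1) P2(1-3) P3(3-5) P4(5-7) P5(7-9) P1(9-10) P2(10-12) P5(12-14) P1(14-15) P2(15-16) P5(16-18) P1(18-19) P5(19-20) P1(20-21) P1(21-22) P1(22-23) P1(23-24) P1(24-25) P1(25-26) P1(26-27) P1(27-28) P1(28-29) P1(29-30) P3(30-35) P4(35-39) P3(39-45)

Derivation:
t=0-1: P1@Q0 runs 1, rem=13, I/O yield, promote→Q0. Q0=[P2,P3,P4,P5,P1] Q1=[] Q2=[]
t=1-3: P2@Q0 runs 2, rem=3, I/O yield, promote→Q0. Q0=[P3,P4,P5,P1,P2] Q1=[] Q2=[]
t=3-5: P3@Q0 runs 2, rem=11, quantum used, demote→Q1. Q0=[P4,P5,P1,P2] Q1=[P3] Q2=[]
t=5-7: P4@Q0 runs 2, rem=4, quantum used, demote→Q1. Q0=[P5,P1,P2] Q1=[P3,P4] Q2=[]
t=7-9: P5@Q0 runs 2, rem=5, I/O yield, promote→Q0. Q0=[P1,P2,P5] Q1=[P3,P4] Q2=[]
t=9-10: P1@Q0 runs 1, rem=12, I/O yield, promote→Q0. Q0=[P2,P5,P1] Q1=[P3,P4] Q2=[]
t=10-12: P2@Q0 runs 2, rem=1, I/O yield, promote→Q0. Q0=[P5,P1,P2] Q1=[P3,P4] Q2=[]
t=12-14: P5@Q0 runs 2, rem=3, I/O yield, promote→Q0. Q0=[P1,P2,P5] Q1=[P3,P4] Q2=[]
t=14-15: P1@Q0 runs 1, rem=11, I/O yield, promote→Q0. Q0=[P2,P5,P1] Q1=[P3,P4] Q2=[]
t=15-16: P2@Q0 runs 1, rem=0, completes. Q0=[P5,P1] Q1=[P3,P4] Q2=[]
t=16-18: P5@Q0 runs 2, rem=1, I/O yield, promote→Q0. Q0=[P1,P5] Q1=[P3,P4] Q2=[]
t=18-19: P1@Q0 runs 1, rem=10, I/O yield, promote→Q0. Q0=[P5,P1] Q1=[P3,P4] Q2=[]
t=19-20: P5@Q0 runs 1, rem=0, completes. Q0=[P1] Q1=[P3,P4] Q2=[]
t=20-21: P1@Q0 runs 1, rem=9, I/O yield, promote→Q0. Q0=[P1] Q1=[P3,P4] Q2=[]
t=21-22: P1@Q0 runs 1, rem=8, I/O yield, promote→Q0. Q0=[P1] Q1=[P3,P4] Q2=[]
t=22-23: P1@Q0 runs 1, rem=7, I/O yield, promote→Q0. Q0=[P1] Q1=[P3,P4] Q2=[]
t=23-24: P1@Q0 runs 1, rem=6, I/O yield, promote→Q0. Q0=[P1] Q1=[P3,P4] Q2=[]
t=24-25: P1@Q0 runs 1, rem=5, I/O yield, promote→Q0. Q0=[P1] Q1=[P3,P4] Q2=[]
t=25-26: P1@Q0 runs 1, rem=4, I/O yield, promote→Q0. Q0=[P1] Q1=[P3,P4] Q2=[]
t=26-27: P1@Q0 runs 1, rem=3, I/O yield, promote→Q0. Q0=[P1] Q1=[P3,P4] Q2=[]
t=27-28: P1@Q0 runs 1, rem=2, I/O yield, promote→Q0. Q0=[P1] Q1=[P3,P4] Q2=[]
t=28-29: P1@Q0 runs 1, rem=1, I/O yield, promote→Q0. Q0=[P1] Q1=[P3,P4] Q2=[]
t=29-30: P1@Q0 runs 1, rem=0, completes. Q0=[] Q1=[P3,P4] Q2=[]
t=30-35: P3@Q1 runs 5, rem=6, quantum used, demote→Q2. Q0=[] Q1=[P4] Q2=[P3]
t=35-39: P4@Q1 runs 4, rem=0, completes. Q0=[] Q1=[] Q2=[P3]
t=39-45: P3@Q2 runs 6, rem=0, completes. Q0=[] Q1=[] Q2=[]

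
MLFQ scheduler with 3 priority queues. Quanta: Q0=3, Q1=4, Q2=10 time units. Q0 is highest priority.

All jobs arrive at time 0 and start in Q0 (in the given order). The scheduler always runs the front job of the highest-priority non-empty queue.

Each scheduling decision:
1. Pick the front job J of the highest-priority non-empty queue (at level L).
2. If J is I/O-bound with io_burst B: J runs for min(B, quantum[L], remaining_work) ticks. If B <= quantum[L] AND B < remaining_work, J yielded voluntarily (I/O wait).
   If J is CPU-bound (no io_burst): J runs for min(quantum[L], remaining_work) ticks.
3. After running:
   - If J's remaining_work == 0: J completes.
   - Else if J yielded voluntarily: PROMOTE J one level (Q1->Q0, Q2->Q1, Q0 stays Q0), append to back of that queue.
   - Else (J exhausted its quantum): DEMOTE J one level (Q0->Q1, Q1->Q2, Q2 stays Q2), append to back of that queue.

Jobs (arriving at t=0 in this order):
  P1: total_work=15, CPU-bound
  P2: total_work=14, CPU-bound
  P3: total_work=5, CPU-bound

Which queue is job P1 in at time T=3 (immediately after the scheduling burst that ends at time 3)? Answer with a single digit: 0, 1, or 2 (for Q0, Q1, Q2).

t=0-3: P1@Q0 runs 3, rem=12, quantum used, demote→Q1. Q0=[P2,P3] Q1=[P1] Q2=[]
t=3-6: P2@Q0 runs 3, rem=11, quantum used, demote→Q1. Q0=[P3] Q1=[P1,P2] Q2=[]
t=6-9: P3@Q0 runs 3, rem=2, quantum used, demote→Q1. Q0=[] Q1=[P1,P2,P3] Q2=[]
t=9-13: P1@Q1 runs 4, rem=8, quantum used, demote→Q2. Q0=[] Q1=[P2,P3] Q2=[P1]
t=13-17: P2@Q1 runs 4, rem=7, quantum used, demote→Q2. Q0=[] Q1=[P3] Q2=[P1,P2]
t=17-19: P3@Q1 runs 2, rem=0, completes. Q0=[] Q1=[] Q2=[P1,P2]
t=19-27: P1@Q2 runs 8, rem=0, completes. Q0=[] Q1=[] Q2=[P2]
t=27-34: P2@Q2 runs 7, rem=0, completes. Q0=[] Q1=[] Q2=[]

Answer: 1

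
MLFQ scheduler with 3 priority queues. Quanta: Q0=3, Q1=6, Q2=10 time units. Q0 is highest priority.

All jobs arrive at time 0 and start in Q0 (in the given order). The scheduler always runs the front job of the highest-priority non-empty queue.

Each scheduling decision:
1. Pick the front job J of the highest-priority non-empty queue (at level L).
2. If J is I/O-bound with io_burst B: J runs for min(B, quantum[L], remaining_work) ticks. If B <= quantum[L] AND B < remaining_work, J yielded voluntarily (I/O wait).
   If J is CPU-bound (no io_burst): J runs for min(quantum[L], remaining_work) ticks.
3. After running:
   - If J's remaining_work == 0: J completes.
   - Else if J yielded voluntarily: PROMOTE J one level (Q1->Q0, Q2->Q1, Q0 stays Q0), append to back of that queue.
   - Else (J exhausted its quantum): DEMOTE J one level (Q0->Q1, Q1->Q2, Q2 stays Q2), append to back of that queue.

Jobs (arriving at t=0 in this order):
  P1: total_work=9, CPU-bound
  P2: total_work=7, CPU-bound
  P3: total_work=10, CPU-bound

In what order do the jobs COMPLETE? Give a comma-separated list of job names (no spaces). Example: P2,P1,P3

t=0-3: P1@Q0 runs 3, rem=6, quantum used, demote→Q1. Q0=[P2,P3] Q1=[P1] Q2=[]
t=3-6: P2@Q0 runs 3, rem=4, quantum used, demote→Q1. Q0=[P3] Q1=[P1,P2] Q2=[]
t=6-9: P3@Q0 runs 3, rem=7, quantum used, demote→Q1. Q0=[] Q1=[P1,P2,P3] Q2=[]
t=9-15: P1@Q1 runs 6, rem=0, completes. Q0=[] Q1=[P2,P3] Q2=[]
t=15-19: P2@Q1 runs 4, rem=0, completes. Q0=[] Q1=[P3] Q2=[]
t=19-25: P3@Q1 runs 6, rem=1, quantum used, demote→Q2. Q0=[] Q1=[] Q2=[P3]
t=25-26: P3@Q2 runs 1, rem=0, completes. Q0=[] Q1=[] Q2=[]

Answer: P1,P2,P3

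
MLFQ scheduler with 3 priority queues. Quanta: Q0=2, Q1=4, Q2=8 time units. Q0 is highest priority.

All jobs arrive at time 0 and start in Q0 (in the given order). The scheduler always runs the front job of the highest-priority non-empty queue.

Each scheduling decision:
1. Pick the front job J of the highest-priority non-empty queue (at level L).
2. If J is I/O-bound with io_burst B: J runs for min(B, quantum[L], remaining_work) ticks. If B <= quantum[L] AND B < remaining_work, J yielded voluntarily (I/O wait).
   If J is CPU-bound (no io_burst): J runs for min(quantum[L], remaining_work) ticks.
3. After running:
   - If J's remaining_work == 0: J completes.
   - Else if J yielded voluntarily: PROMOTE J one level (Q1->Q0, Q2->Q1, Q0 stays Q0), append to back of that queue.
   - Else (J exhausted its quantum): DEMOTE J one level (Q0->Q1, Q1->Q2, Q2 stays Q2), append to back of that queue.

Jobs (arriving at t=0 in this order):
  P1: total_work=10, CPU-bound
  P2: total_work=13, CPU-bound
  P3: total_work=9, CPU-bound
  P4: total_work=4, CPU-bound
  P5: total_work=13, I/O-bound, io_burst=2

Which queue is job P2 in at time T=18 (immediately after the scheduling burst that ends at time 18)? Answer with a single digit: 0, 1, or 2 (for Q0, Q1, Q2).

t=0-2: P1@Q0 runs 2, rem=8, quantum used, demote→Q1. Q0=[P2,P3,P4,P5] Q1=[P1] Q2=[]
t=2-4: P2@Q0 runs 2, rem=11, quantum used, demote→Q1. Q0=[P3,P4,P5] Q1=[P1,P2] Q2=[]
t=4-6: P3@Q0 runs 2, rem=7, quantum used, demote→Q1. Q0=[P4,P5] Q1=[P1,P2,P3] Q2=[]
t=6-8: P4@Q0 runs 2, rem=2, quantum used, demote→Q1. Q0=[P5] Q1=[P1,P2,P3,P4] Q2=[]
t=8-10: P5@Q0 runs 2, rem=11, I/O yield, promote→Q0. Q0=[P5] Q1=[P1,P2,P3,P4] Q2=[]
t=10-12: P5@Q0 runs 2, rem=9, I/O yield, promote→Q0. Q0=[P5] Q1=[P1,P2,P3,P4] Q2=[]
t=12-14: P5@Q0 runs 2, rem=7, I/O yield, promote→Q0. Q0=[P5] Q1=[P1,P2,P3,P4] Q2=[]
t=14-16: P5@Q0 runs 2, rem=5, I/O yield, promote→Q0. Q0=[P5] Q1=[P1,P2,P3,P4] Q2=[]
t=16-18: P5@Q0 runs 2, rem=3, I/O yield, promote→Q0. Q0=[P5] Q1=[P1,P2,P3,P4] Q2=[]
t=18-20: P5@Q0 runs 2, rem=1, I/O yield, promote→Q0. Q0=[P5] Q1=[P1,P2,P3,P4] Q2=[]
t=20-21: P5@Q0 runs 1, rem=0, completes. Q0=[] Q1=[P1,P2,P3,P4] Q2=[]
t=21-25: P1@Q1 runs 4, rem=4, quantum used, demote→Q2. Q0=[] Q1=[P2,P3,P4] Q2=[P1]
t=25-29: P2@Q1 runs 4, rem=7, quantum used, demote→Q2. Q0=[] Q1=[P3,P4] Q2=[P1,P2]
t=29-33: P3@Q1 runs 4, rem=3, quantum used, demote→Q2. Q0=[] Q1=[P4] Q2=[P1,P2,P3]
t=33-35: P4@Q1 runs 2, rem=0, completes. Q0=[] Q1=[] Q2=[P1,P2,P3]
t=35-39: P1@Q2 runs 4, rem=0, completes. Q0=[] Q1=[] Q2=[P2,P3]
t=39-46: P2@Q2 runs 7, rem=0, completes. Q0=[] Q1=[] Q2=[P3]
t=46-49: P3@Q2 runs 3, rem=0, completes. Q0=[] Q1=[] Q2=[]

Answer: 1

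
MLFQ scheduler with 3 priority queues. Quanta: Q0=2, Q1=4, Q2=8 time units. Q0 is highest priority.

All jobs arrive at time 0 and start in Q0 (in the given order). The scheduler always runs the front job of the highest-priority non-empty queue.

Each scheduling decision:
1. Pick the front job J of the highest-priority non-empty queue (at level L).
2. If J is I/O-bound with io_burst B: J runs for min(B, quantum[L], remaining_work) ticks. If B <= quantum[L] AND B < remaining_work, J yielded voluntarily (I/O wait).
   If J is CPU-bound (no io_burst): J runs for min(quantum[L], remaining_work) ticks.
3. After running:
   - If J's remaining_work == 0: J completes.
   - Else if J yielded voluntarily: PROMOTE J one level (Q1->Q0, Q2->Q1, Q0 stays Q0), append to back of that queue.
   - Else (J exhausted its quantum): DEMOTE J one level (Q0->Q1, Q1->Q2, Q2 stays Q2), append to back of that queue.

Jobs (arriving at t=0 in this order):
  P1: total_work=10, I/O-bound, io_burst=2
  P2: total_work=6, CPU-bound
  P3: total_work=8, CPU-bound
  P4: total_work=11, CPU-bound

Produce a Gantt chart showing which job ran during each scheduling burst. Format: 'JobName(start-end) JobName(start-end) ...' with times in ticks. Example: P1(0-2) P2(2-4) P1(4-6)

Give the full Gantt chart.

Answer: P1(0-2) P2(2-4) P3(4-6) P4(6-8) P1(8-10) P1(10-12) P1(12-14) P1(14-16) P2(16-20) P3(20-24) P4(24-28) P3(28-30) P4(30-35)

Derivation:
t=0-2: P1@Q0 runs 2, rem=8, I/O yield, promote→Q0. Q0=[P2,P3,P4,P1] Q1=[] Q2=[]
t=2-4: P2@Q0 runs 2, rem=4, quantum used, demote→Q1. Q0=[P3,P4,P1] Q1=[P2] Q2=[]
t=4-6: P3@Q0 runs 2, rem=6, quantum used, demote→Q1. Q0=[P4,P1] Q1=[P2,P3] Q2=[]
t=6-8: P4@Q0 runs 2, rem=9, quantum used, demote→Q1. Q0=[P1] Q1=[P2,P3,P4] Q2=[]
t=8-10: P1@Q0 runs 2, rem=6, I/O yield, promote→Q0. Q0=[P1] Q1=[P2,P3,P4] Q2=[]
t=10-12: P1@Q0 runs 2, rem=4, I/O yield, promote→Q0. Q0=[P1] Q1=[P2,P3,P4] Q2=[]
t=12-14: P1@Q0 runs 2, rem=2, I/O yield, promote→Q0. Q0=[P1] Q1=[P2,P3,P4] Q2=[]
t=14-16: P1@Q0 runs 2, rem=0, completes. Q0=[] Q1=[P2,P3,P4] Q2=[]
t=16-20: P2@Q1 runs 4, rem=0, completes. Q0=[] Q1=[P3,P4] Q2=[]
t=20-24: P3@Q1 runs 4, rem=2, quantum used, demote→Q2. Q0=[] Q1=[P4] Q2=[P3]
t=24-28: P4@Q1 runs 4, rem=5, quantum used, demote→Q2. Q0=[] Q1=[] Q2=[P3,P4]
t=28-30: P3@Q2 runs 2, rem=0, completes. Q0=[] Q1=[] Q2=[P4]
t=30-35: P4@Q2 runs 5, rem=0, completes. Q0=[] Q1=[] Q2=[]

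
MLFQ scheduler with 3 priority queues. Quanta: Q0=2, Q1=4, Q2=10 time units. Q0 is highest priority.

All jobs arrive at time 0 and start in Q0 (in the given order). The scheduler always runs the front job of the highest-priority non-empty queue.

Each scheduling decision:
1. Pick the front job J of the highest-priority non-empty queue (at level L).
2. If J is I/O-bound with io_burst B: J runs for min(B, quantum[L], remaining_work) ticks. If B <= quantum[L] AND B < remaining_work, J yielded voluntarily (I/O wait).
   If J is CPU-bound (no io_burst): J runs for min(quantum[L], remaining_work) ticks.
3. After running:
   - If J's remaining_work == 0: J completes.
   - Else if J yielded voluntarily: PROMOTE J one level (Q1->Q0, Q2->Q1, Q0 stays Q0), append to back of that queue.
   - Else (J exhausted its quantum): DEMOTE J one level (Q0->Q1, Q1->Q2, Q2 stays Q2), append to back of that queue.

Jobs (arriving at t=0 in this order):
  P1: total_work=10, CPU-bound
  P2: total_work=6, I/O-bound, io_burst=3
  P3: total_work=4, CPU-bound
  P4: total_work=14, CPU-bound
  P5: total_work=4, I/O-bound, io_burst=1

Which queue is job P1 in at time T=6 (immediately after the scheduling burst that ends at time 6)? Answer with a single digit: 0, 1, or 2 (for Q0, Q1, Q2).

Answer: 1

Derivation:
t=0-2: P1@Q0 runs 2, rem=8, quantum used, demote→Q1. Q0=[P2,P3,P4,P5] Q1=[P1] Q2=[]
t=2-4: P2@Q0 runs 2, rem=4, quantum used, demote→Q1. Q0=[P3,P4,P5] Q1=[P1,P2] Q2=[]
t=4-6: P3@Q0 runs 2, rem=2, quantum used, demote→Q1. Q0=[P4,P5] Q1=[P1,P2,P3] Q2=[]
t=6-8: P4@Q0 runs 2, rem=12, quantum used, demote→Q1. Q0=[P5] Q1=[P1,P2,P3,P4] Q2=[]
t=8-9: P5@Q0 runs 1, rem=3, I/O yield, promote→Q0. Q0=[P5] Q1=[P1,P2,P3,P4] Q2=[]
t=9-10: P5@Q0 runs 1, rem=2, I/O yield, promote→Q0. Q0=[P5] Q1=[P1,P2,P3,P4] Q2=[]
t=10-11: P5@Q0 runs 1, rem=1, I/O yield, promote→Q0. Q0=[P5] Q1=[P1,P2,P3,P4] Q2=[]
t=11-12: P5@Q0 runs 1, rem=0, completes. Q0=[] Q1=[P1,P2,P3,P4] Q2=[]
t=12-16: P1@Q1 runs 4, rem=4, quantum used, demote→Q2. Q0=[] Q1=[P2,P3,P4] Q2=[P1]
t=16-19: P2@Q1 runs 3, rem=1, I/O yield, promote→Q0. Q0=[P2] Q1=[P3,P4] Q2=[P1]
t=19-20: P2@Q0 runs 1, rem=0, completes. Q0=[] Q1=[P3,P4] Q2=[P1]
t=20-22: P3@Q1 runs 2, rem=0, completes. Q0=[] Q1=[P4] Q2=[P1]
t=22-26: P4@Q1 runs 4, rem=8, quantum used, demote→Q2. Q0=[] Q1=[] Q2=[P1,P4]
t=26-30: P1@Q2 runs 4, rem=0, completes. Q0=[] Q1=[] Q2=[P4]
t=30-38: P4@Q2 runs 8, rem=0, completes. Q0=[] Q1=[] Q2=[]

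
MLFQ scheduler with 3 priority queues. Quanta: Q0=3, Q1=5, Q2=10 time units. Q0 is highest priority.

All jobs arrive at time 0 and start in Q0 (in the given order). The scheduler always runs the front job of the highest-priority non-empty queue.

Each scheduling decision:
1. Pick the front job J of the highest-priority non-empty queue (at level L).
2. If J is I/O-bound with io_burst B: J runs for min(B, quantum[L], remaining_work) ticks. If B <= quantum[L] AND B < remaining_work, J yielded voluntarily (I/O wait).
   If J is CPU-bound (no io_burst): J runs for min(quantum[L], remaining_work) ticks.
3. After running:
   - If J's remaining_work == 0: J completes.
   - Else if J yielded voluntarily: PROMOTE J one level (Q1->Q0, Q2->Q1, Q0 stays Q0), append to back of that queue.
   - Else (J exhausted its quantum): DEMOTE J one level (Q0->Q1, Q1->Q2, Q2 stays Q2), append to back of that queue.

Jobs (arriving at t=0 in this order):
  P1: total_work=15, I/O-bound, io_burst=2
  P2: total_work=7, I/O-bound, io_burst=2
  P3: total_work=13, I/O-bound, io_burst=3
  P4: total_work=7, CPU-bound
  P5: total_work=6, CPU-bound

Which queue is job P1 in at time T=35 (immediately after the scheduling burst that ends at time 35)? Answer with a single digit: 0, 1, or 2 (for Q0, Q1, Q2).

t=0-2: P1@Q0 runs 2, rem=13, I/O yield, promote→Q0. Q0=[P2,P3,P4,P5,P1] Q1=[] Q2=[]
t=2-4: P2@Q0 runs 2, rem=5, I/O yield, promote→Q0. Q0=[P3,P4,P5,P1,P2] Q1=[] Q2=[]
t=4-7: P3@Q0 runs 3, rem=10, I/O yield, promote→Q0. Q0=[P4,P5,P1,P2,P3] Q1=[] Q2=[]
t=7-10: P4@Q0 runs 3, rem=4, quantum used, demote→Q1. Q0=[P5,P1,P2,P3] Q1=[P4] Q2=[]
t=10-13: P5@Q0 runs 3, rem=3, quantum used, demote→Q1. Q0=[P1,P2,P3] Q1=[P4,P5] Q2=[]
t=13-15: P1@Q0 runs 2, rem=11, I/O yield, promote→Q0. Q0=[P2,P3,P1] Q1=[P4,P5] Q2=[]
t=15-17: P2@Q0 runs 2, rem=3, I/O yield, promote→Q0. Q0=[P3,P1,P2] Q1=[P4,P5] Q2=[]
t=17-20: P3@Q0 runs 3, rem=7, I/O yield, promote→Q0. Q0=[P1,P2,P3] Q1=[P4,P5] Q2=[]
t=20-22: P1@Q0 runs 2, rem=9, I/O yield, promote→Q0. Q0=[P2,P3,P1] Q1=[P4,P5] Q2=[]
t=22-24: P2@Q0 runs 2, rem=1, I/O yield, promote→Q0. Q0=[P3,P1,P2] Q1=[P4,P5] Q2=[]
t=24-27: P3@Q0 runs 3, rem=4, I/O yield, promote→Q0. Q0=[P1,P2,P3] Q1=[P4,P5] Q2=[]
t=27-29: P1@Q0 runs 2, rem=7, I/O yield, promote→Q0. Q0=[P2,P3,P1] Q1=[P4,P5] Q2=[]
t=29-30: P2@Q0 runs 1, rem=0, completes. Q0=[P3,P1] Q1=[P4,P5] Q2=[]
t=30-33: P3@Q0 runs 3, rem=1, I/O yield, promote→Q0. Q0=[P1,P3] Q1=[P4,P5] Q2=[]
t=33-35: P1@Q0 runs 2, rem=5, I/O yield, promote→Q0. Q0=[P3,P1] Q1=[P4,P5] Q2=[]
t=35-36: P3@Q0 runs 1, rem=0, completes. Q0=[P1] Q1=[P4,P5] Q2=[]
t=36-38: P1@Q0 runs 2, rem=3, I/O yield, promote→Q0. Q0=[P1] Q1=[P4,P5] Q2=[]
t=38-40: P1@Q0 runs 2, rem=1, I/O yield, promote→Q0. Q0=[P1] Q1=[P4,P5] Q2=[]
t=40-41: P1@Q0 runs 1, rem=0, completes. Q0=[] Q1=[P4,P5] Q2=[]
t=41-45: P4@Q1 runs 4, rem=0, completes. Q0=[] Q1=[P5] Q2=[]
t=45-48: P5@Q1 runs 3, rem=0, completes. Q0=[] Q1=[] Q2=[]

Answer: 0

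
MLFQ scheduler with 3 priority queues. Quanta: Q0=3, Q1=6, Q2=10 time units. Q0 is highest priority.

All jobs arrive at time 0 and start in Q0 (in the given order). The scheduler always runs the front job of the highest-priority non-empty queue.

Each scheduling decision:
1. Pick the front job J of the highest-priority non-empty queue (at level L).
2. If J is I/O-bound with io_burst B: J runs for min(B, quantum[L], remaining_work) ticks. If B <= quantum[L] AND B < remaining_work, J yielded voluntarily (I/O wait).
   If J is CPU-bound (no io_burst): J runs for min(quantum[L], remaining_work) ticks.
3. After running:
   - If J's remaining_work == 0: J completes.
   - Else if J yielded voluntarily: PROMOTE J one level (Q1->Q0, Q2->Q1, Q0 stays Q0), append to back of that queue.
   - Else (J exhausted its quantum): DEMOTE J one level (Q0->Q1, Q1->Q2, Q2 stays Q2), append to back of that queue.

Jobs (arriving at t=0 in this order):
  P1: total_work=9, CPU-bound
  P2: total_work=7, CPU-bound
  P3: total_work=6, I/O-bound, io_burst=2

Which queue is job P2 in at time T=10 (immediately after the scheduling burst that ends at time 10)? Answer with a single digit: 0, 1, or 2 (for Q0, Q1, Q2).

Answer: 1

Derivation:
t=0-3: P1@Q0 runs 3, rem=6, quantum used, demote→Q1. Q0=[P2,P3] Q1=[P1] Q2=[]
t=3-6: P2@Q0 runs 3, rem=4, quantum used, demote→Q1. Q0=[P3] Q1=[P1,P2] Q2=[]
t=6-8: P3@Q0 runs 2, rem=4, I/O yield, promote→Q0. Q0=[P3] Q1=[P1,P2] Q2=[]
t=8-10: P3@Q0 runs 2, rem=2, I/O yield, promote→Q0. Q0=[P3] Q1=[P1,P2] Q2=[]
t=10-12: P3@Q0 runs 2, rem=0, completes. Q0=[] Q1=[P1,P2] Q2=[]
t=12-18: P1@Q1 runs 6, rem=0, completes. Q0=[] Q1=[P2] Q2=[]
t=18-22: P2@Q1 runs 4, rem=0, completes. Q0=[] Q1=[] Q2=[]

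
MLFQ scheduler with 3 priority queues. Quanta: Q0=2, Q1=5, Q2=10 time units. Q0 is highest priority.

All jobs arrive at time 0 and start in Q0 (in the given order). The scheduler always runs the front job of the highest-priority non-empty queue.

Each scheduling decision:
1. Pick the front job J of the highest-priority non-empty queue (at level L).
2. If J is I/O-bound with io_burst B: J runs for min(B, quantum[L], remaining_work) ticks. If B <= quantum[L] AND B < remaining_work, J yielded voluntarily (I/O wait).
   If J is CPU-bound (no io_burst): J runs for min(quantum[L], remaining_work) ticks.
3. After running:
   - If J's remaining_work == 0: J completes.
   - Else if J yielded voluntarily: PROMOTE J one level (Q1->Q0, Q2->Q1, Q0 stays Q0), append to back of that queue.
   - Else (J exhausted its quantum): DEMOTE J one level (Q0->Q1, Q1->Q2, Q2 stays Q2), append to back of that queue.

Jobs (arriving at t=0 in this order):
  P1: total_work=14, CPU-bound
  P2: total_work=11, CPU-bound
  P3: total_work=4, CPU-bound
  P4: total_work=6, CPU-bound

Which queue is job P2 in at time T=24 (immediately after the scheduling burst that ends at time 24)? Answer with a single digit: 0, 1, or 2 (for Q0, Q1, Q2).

Answer: 2

Derivation:
t=0-2: P1@Q0 runs 2, rem=12, quantum used, demote→Q1. Q0=[P2,P3,P4] Q1=[P1] Q2=[]
t=2-4: P2@Q0 runs 2, rem=9, quantum used, demote→Q1. Q0=[P3,P4] Q1=[P1,P2] Q2=[]
t=4-6: P3@Q0 runs 2, rem=2, quantum used, demote→Q1. Q0=[P4] Q1=[P1,P2,P3] Q2=[]
t=6-8: P4@Q0 runs 2, rem=4, quantum used, demote→Q1. Q0=[] Q1=[P1,P2,P3,P4] Q2=[]
t=8-13: P1@Q1 runs 5, rem=7, quantum used, demote→Q2. Q0=[] Q1=[P2,P3,P4] Q2=[P1]
t=13-18: P2@Q1 runs 5, rem=4, quantum used, demote→Q2. Q0=[] Q1=[P3,P4] Q2=[P1,P2]
t=18-20: P3@Q1 runs 2, rem=0, completes. Q0=[] Q1=[P4] Q2=[P1,P2]
t=20-24: P4@Q1 runs 4, rem=0, completes. Q0=[] Q1=[] Q2=[P1,P2]
t=24-31: P1@Q2 runs 7, rem=0, completes. Q0=[] Q1=[] Q2=[P2]
t=31-35: P2@Q2 runs 4, rem=0, completes. Q0=[] Q1=[] Q2=[]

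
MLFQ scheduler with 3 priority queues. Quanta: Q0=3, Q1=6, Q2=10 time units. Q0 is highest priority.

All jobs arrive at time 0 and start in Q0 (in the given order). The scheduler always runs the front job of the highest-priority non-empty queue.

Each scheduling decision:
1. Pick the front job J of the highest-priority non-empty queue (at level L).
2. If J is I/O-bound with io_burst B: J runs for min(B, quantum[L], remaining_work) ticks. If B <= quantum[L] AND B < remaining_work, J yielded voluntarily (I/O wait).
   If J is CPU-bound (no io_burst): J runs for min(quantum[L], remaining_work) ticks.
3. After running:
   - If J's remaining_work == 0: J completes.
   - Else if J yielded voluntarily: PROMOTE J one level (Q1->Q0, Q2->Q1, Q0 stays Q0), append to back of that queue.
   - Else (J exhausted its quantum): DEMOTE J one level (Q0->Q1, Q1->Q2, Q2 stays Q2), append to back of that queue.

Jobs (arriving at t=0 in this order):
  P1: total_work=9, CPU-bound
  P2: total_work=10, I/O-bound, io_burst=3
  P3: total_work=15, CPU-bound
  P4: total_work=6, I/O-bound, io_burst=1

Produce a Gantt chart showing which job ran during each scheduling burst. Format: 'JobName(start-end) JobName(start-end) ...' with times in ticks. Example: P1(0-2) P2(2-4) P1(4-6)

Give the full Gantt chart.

Answer: P1(0-3) P2(3-6) P3(6-9) P4(9-10) P2(10-13) P4(13-14) P2(14-17) P4(17-18) P2(18-19) P4(19-20) P4(20-21) P4(21-22) P1(22-28) P3(28-34) P3(34-40)

Derivation:
t=0-3: P1@Q0 runs 3, rem=6, quantum used, demote→Q1. Q0=[P2,P3,P4] Q1=[P1] Q2=[]
t=3-6: P2@Q0 runs 3, rem=7, I/O yield, promote→Q0. Q0=[P3,P4,P2] Q1=[P1] Q2=[]
t=6-9: P3@Q0 runs 3, rem=12, quantum used, demote→Q1. Q0=[P4,P2] Q1=[P1,P3] Q2=[]
t=9-10: P4@Q0 runs 1, rem=5, I/O yield, promote→Q0. Q0=[P2,P4] Q1=[P1,P3] Q2=[]
t=10-13: P2@Q0 runs 3, rem=4, I/O yield, promote→Q0. Q0=[P4,P2] Q1=[P1,P3] Q2=[]
t=13-14: P4@Q0 runs 1, rem=4, I/O yield, promote→Q0. Q0=[P2,P4] Q1=[P1,P3] Q2=[]
t=14-17: P2@Q0 runs 3, rem=1, I/O yield, promote→Q0. Q0=[P4,P2] Q1=[P1,P3] Q2=[]
t=17-18: P4@Q0 runs 1, rem=3, I/O yield, promote→Q0. Q0=[P2,P4] Q1=[P1,P3] Q2=[]
t=18-19: P2@Q0 runs 1, rem=0, completes. Q0=[P4] Q1=[P1,P3] Q2=[]
t=19-20: P4@Q0 runs 1, rem=2, I/O yield, promote→Q0. Q0=[P4] Q1=[P1,P3] Q2=[]
t=20-21: P4@Q0 runs 1, rem=1, I/O yield, promote→Q0. Q0=[P4] Q1=[P1,P3] Q2=[]
t=21-22: P4@Q0 runs 1, rem=0, completes. Q0=[] Q1=[P1,P3] Q2=[]
t=22-28: P1@Q1 runs 6, rem=0, completes. Q0=[] Q1=[P3] Q2=[]
t=28-34: P3@Q1 runs 6, rem=6, quantum used, demote→Q2. Q0=[] Q1=[] Q2=[P3]
t=34-40: P3@Q2 runs 6, rem=0, completes. Q0=[] Q1=[] Q2=[]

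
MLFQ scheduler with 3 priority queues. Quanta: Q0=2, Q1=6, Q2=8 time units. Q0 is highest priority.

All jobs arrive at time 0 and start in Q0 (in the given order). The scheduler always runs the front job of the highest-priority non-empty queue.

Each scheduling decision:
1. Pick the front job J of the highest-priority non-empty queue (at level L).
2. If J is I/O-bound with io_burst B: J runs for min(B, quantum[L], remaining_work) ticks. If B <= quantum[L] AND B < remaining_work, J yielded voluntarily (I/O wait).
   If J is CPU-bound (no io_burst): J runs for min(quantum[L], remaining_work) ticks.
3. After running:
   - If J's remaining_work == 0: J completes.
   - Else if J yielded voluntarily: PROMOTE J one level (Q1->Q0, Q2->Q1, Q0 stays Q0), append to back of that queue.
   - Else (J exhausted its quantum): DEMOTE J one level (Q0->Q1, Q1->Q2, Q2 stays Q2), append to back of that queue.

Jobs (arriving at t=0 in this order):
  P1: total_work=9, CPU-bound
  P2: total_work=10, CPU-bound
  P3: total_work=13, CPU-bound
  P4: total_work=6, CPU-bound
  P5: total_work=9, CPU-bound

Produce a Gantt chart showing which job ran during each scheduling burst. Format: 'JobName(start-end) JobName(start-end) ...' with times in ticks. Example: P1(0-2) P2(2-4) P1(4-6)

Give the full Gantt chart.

t=0-2: P1@Q0 runs 2, rem=7, quantum used, demote→Q1. Q0=[P2,P3,P4,P5] Q1=[P1] Q2=[]
t=2-4: P2@Q0 runs 2, rem=8, quantum used, demote→Q1. Q0=[P3,P4,P5] Q1=[P1,P2] Q2=[]
t=4-6: P3@Q0 runs 2, rem=11, quantum used, demote→Q1. Q0=[P4,P5] Q1=[P1,P2,P3] Q2=[]
t=6-8: P4@Q0 runs 2, rem=4, quantum used, demote→Q1. Q0=[P5] Q1=[P1,P2,P3,P4] Q2=[]
t=8-10: P5@Q0 runs 2, rem=7, quantum used, demote→Q1. Q0=[] Q1=[P1,P2,P3,P4,P5] Q2=[]
t=10-16: P1@Q1 runs 6, rem=1, quantum used, demote→Q2. Q0=[] Q1=[P2,P3,P4,P5] Q2=[P1]
t=16-22: P2@Q1 runs 6, rem=2, quantum used, demote→Q2. Q0=[] Q1=[P3,P4,P5] Q2=[P1,P2]
t=22-28: P3@Q1 runs 6, rem=5, quantum used, demote→Q2. Q0=[] Q1=[P4,P5] Q2=[P1,P2,P3]
t=28-32: P4@Q1 runs 4, rem=0, completes. Q0=[] Q1=[P5] Q2=[P1,P2,P3]
t=32-38: P5@Q1 runs 6, rem=1, quantum used, demote→Q2. Q0=[] Q1=[] Q2=[P1,P2,P3,P5]
t=38-39: P1@Q2 runs 1, rem=0, completes. Q0=[] Q1=[] Q2=[P2,P3,P5]
t=39-41: P2@Q2 runs 2, rem=0, completes. Q0=[] Q1=[] Q2=[P3,P5]
t=41-46: P3@Q2 runs 5, rem=0, completes. Q0=[] Q1=[] Q2=[P5]
t=46-47: P5@Q2 runs 1, rem=0, completes. Q0=[] Q1=[] Q2=[]

Answer: P1(0-2) P2(2-4) P3(4-6) P4(6-8) P5(8-10) P1(10-16) P2(16-22) P3(22-28) P4(28-32) P5(32-38) P1(38-39) P2(39-41) P3(41-46) P5(46-47)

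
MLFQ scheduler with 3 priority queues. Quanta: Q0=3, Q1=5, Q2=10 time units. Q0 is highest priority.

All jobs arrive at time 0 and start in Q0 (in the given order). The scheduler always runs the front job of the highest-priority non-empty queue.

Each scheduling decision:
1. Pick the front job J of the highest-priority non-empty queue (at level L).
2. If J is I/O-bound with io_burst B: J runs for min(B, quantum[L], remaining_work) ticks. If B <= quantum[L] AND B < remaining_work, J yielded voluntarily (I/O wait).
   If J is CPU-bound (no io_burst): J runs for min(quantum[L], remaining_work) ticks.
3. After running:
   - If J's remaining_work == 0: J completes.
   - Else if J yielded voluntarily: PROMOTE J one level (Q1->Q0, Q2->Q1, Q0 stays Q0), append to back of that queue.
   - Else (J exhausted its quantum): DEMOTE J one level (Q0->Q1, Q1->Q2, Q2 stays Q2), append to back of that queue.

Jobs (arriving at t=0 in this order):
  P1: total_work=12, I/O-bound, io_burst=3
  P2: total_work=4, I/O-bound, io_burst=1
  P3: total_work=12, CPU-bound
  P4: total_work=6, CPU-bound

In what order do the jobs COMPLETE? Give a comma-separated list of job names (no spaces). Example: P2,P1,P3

Answer: P1,P2,P4,P3

Derivation:
t=0-3: P1@Q0 runs 3, rem=9, I/O yield, promote→Q0. Q0=[P2,P3,P4,P1] Q1=[] Q2=[]
t=3-4: P2@Q0 runs 1, rem=3, I/O yield, promote→Q0. Q0=[P3,P4,P1,P2] Q1=[] Q2=[]
t=4-7: P3@Q0 runs 3, rem=9, quantum used, demote→Q1. Q0=[P4,P1,P2] Q1=[P3] Q2=[]
t=7-10: P4@Q0 runs 3, rem=3, quantum used, demote→Q1. Q0=[P1,P2] Q1=[P3,P4] Q2=[]
t=10-13: P1@Q0 runs 3, rem=6, I/O yield, promote→Q0. Q0=[P2,P1] Q1=[P3,P4] Q2=[]
t=13-14: P2@Q0 runs 1, rem=2, I/O yield, promote→Q0. Q0=[P1,P2] Q1=[P3,P4] Q2=[]
t=14-17: P1@Q0 runs 3, rem=3, I/O yield, promote→Q0. Q0=[P2,P1] Q1=[P3,P4] Q2=[]
t=17-18: P2@Q0 runs 1, rem=1, I/O yield, promote→Q0. Q0=[P1,P2] Q1=[P3,P4] Q2=[]
t=18-21: P1@Q0 runs 3, rem=0, completes. Q0=[P2] Q1=[P3,P4] Q2=[]
t=21-22: P2@Q0 runs 1, rem=0, completes. Q0=[] Q1=[P3,P4] Q2=[]
t=22-27: P3@Q1 runs 5, rem=4, quantum used, demote→Q2. Q0=[] Q1=[P4] Q2=[P3]
t=27-30: P4@Q1 runs 3, rem=0, completes. Q0=[] Q1=[] Q2=[P3]
t=30-34: P3@Q2 runs 4, rem=0, completes. Q0=[] Q1=[] Q2=[]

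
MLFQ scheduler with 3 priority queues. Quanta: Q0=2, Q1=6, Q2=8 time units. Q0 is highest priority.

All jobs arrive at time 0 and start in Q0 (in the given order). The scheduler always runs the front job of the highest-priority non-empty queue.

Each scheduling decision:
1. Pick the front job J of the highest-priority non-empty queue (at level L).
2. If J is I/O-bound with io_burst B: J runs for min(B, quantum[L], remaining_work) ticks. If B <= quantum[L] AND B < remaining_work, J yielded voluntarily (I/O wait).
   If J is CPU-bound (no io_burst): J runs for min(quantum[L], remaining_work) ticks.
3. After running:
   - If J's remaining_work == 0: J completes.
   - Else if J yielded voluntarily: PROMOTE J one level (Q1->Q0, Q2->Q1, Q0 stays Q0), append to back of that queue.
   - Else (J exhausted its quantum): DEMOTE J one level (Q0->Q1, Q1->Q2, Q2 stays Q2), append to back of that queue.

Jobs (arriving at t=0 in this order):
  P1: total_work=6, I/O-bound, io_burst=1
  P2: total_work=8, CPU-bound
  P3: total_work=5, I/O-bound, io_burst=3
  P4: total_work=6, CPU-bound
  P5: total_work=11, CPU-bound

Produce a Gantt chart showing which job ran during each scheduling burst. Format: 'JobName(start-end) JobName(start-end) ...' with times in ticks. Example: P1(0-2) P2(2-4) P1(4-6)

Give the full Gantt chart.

t=0-1: P1@Q0 runs 1, rem=5, I/O yield, promote→Q0. Q0=[P2,P3,P4,P5,P1] Q1=[] Q2=[]
t=1-3: P2@Q0 runs 2, rem=6, quantum used, demote→Q1. Q0=[P3,P4,P5,P1] Q1=[P2] Q2=[]
t=3-5: P3@Q0 runs 2, rem=3, quantum used, demote→Q1. Q0=[P4,P5,P1] Q1=[P2,P3] Q2=[]
t=5-7: P4@Q0 runs 2, rem=4, quantum used, demote→Q1. Q0=[P5,P1] Q1=[P2,P3,P4] Q2=[]
t=7-9: P5@Q0 runs 2, rem=9, quantum used, demote→Q1. Q0=[P1] Q1=[P2,P3,P4,P5] Q2=[]
t=9-10: P1@Q0 runs 1, rem=4, I/O yield, promote→Q0. Q0=[P1] Q1=[P2,P3,P4,P5] Q2=[]
t=10-11: P1@Q0 runs 1, rem=3, I/O yield, promote→Q0. Q0=[P1] Q1=[P2,P3,P4,P5] Q2=[]
t=11-12: P1@Q0 runs 1, rem=2, I/O yield, promote→Q0. Q0=[P1] Q1=[P2,P3,P4,P5] Q2=[]
t=12-13: P1@Q0 runs 1, rem=1, I/O yield, promote→Q0. Q0=[P1] Q1=[P2,P3,P4,P5] Q2=[]
t=13-14: P1@Q0 runs 1, rem=0, completes. Q0=[] Q1=[P2,P3,P4,P5] Q2=[]
t=14-20: P2@Q1 runs 6, rem=0, completes. Q0=[] Q1=[P3,P4,P5] Q2=[]
t=20-23: P3@Q1 runs 3, rem=0, completes. Q0=[] Q1=[P4,P5] Q2=[]
t=23-27: P4@Q1 runs 4, rem=0, completes. Q0=[] Q1=[P5] Q2=[]
t=27-33: P5@Q1 runs 6, rem=3, quantum used, demote→Q2. Q0=[] Q1=[] Q2=[P5]
t=33-36: P5@Q2 runs 3, rem=0, completes. Q0=[] Q1=[] Q2=[]

Answer: P1(0-1) P2(1-3) P3(3-5) P4(5-7) P5(7-9) P1(9-10) P1(10-11) P1(11-12) P1(12-13) P1(13-14) P2(14-20) P3(20-23) P4(23-27) P5(27-33) P5(33-36)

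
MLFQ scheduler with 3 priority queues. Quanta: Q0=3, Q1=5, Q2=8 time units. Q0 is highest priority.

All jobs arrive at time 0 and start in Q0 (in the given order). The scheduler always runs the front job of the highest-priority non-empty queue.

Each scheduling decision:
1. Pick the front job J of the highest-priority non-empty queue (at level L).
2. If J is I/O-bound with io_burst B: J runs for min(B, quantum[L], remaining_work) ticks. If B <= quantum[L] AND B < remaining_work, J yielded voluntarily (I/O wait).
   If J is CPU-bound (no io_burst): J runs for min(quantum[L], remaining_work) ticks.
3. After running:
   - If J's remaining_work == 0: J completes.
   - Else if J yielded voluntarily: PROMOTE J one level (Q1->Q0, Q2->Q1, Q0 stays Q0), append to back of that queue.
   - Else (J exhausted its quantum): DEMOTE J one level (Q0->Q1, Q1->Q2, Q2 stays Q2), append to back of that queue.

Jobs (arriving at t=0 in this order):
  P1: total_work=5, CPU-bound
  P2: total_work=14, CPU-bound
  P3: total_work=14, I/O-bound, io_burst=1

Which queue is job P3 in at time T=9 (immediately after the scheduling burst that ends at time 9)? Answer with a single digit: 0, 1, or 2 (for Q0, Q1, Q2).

t=0-3: P1@Q0 runs 3, rem=2, quantum used, demote→Q1. Q0=[P2,P3] Q1=[P1] Q2=[]
t=3-6: P2@Q0 runs 3, rem=11, quantum used, demote→Q1. Q0=[P3] Q1=[P1,P2] Q2=[]
t=6-7: P3@Q0 runs 1, rem=13, I/O yield, promote→Q0. Q0=[P3] Q1=[P1,P2] Q2=[]
t=7-8: P3@Q0 runs 1, rem=12, I/O yield, promote→Q0. Q0=[P3] Q1=[P1,P2] Q2=[]
t=8-9: P3@Q0 runs 1, rem=11, I/O yield, promote→Q0. Q0=[P3] Q1=[P1,P2] Q2=[]
t=9-10: P3@Q0 runs 1, rem=10, I/O yield, promote→Q0. Q0=[P3] Q1=[P1,P2] Q2=[]
t=10-11: P3@Q0 runs 1, rem=9, I/O yield, promote→Q0. Q0=[P3] Q1=[P1,P2] Q2=[]
t=11-12: P3@Q0 runs 1, rem=8, I/O yield, promote→Q0. Q0=[P3] Q1=[P1,P2] Q2=[]
t=12-13: P3@Q0 runs 1, rem=7, I/O yield, promote→Q0. Q0=[P3] Q1=[P1,P2] Q2=[]
t=13-14: P3@Q0 runs 1, rem=6, I/O yield, promote→Q0. Q0=[P3] Q1=[P1,P2] Q2=[]
t=14-15: P3@Q0 runs 1, rem=5, I/O yield, promote→Q0. Q0=[P3] Q1=[P1,P2] Q2=[]
t=15-16: P3@Q0 runs 1, rem=4, I/O yield, promote→Q0. Q0=[P3] Q1=[P1,P2] Q2=[]
t=16-17: P3@Q0 runs 1, rem=3, I/O yield, promote→Q0. Q0=[P3] Q1=[P1,P2] Q2=[]
t=17-18: P3@Q0 runs 1, rem=2, I/O yield, promote→Q0. Q0=[P3] Q1=[P1,P2] Q2=[]
t=18-19: P3@Q0 runs 1, rem=1, I/O yield, promote→Q0. Q0=[P3] Q1=[P1,P2] Q2=[]
t=19-20: P3@Q0 runs 1, rem=0, completes. Q0=[] Q1=[P1,P2] Q2=[]
t=20-22: P1@Q1 runs 2, rem=0, completes. Q0=[] Q1=[P2] Q2=[]
t=22-27: P2@Q1 runs 5, rem=6, quantum used, demote→Q2. Q0=[] Q1=[] Q2=[P2]
t=27-33: P2@Q2 runs 6, rem=0, completes. Q0=[] Q1=[] Q2=[]

Answer: 0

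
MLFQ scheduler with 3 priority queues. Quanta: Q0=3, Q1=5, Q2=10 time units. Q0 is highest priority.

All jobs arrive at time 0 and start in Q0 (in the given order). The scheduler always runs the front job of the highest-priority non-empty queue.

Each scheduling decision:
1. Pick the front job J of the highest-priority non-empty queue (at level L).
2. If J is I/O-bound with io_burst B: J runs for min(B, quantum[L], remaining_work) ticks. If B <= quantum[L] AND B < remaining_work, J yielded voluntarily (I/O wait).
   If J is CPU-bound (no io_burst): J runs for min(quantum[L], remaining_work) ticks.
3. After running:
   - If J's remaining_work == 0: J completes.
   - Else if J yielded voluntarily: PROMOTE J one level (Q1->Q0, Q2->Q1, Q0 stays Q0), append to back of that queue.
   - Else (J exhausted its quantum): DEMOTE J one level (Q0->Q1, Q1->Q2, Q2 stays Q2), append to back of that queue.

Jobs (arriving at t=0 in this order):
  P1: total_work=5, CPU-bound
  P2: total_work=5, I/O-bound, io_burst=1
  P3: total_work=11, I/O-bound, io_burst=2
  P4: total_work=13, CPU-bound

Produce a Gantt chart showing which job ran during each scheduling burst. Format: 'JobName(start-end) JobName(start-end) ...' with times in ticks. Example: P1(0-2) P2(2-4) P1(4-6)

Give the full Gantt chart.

Answer: P1(0-3) P2(3-4) P3(4-6) P4(6-9) P2(9-10) P3(10-12) P2(12-13) P3(13-15) P2(15-16) P3(16-18) P2(18-19) P3(19-21) P3(21-22) P1(22-24) P4(24-29) P4(29-34)

Derivation:
t=0-3: P1@Q0 runs 3, rem=2, quantum used, demote→Q1. Q0=[P2,P3,P4] Q1=[P1] Q2=[]
t=3-4: P2@Q0 runs 1, rem=4, I/O yield, promote→Q0. Q0=[P3,P4,P2] Q1=[P1] Q2=[]
t=4-6: P3@Q0 runs 2, rem=9, I/O yield, promote→Q0. Q0=[P4,P2,P3] Q1=[P1] Q2=[]
t=6-9: P4@Q0 runs 3, rem=10, quantum used, demote→Q1. Q0=[P2,P3] Q1=[P1,P4] Q2=[]
t=9-10: P2@Q0 runs 1, rem=3, I/O yield, promote→Q0. Q0=[P3,P2] Q1=[P1,P4] Q2=[]
t=10-12: P3@Q0 runs 2, rem=7, I/O yield, promote→Q0. Q0=[P2,P3] Q1=[P1,P4] Q2=[]
t=12-13: P2@Q0 runs 1, rem=2, I/O yield, promote→Q0. Q0=[P3,P2] Q1=[P1,P4] Q2=[]
t=13-15: P3@Q0 runs 2, rem=5, I/O yield, promote→Q0. Q0=[P2,P3] Q1=[P1,P4] Q2=[]
t=15-16: P2@Q0 runs 1, rem=1, I/O yield, promote→Q0. Q0=[P3,P2] Q1=[P1,P4] Q2=[]
t=16-18: P3@Q0 runs 2, rem=3, I/O yield, promote→Q0. Q0=[P2,P3] Q1=[P1,P4] Q2=[]
t=18-19: P2@Q0 runs 1, rem=0, completes. Q0=[P3] Q1=[P1,P4] Q2=[]
t=19-21: P3@Q0 runs 2, rem=1, I/O yield, promote→Q0. Q0=[P3] Q1=[P1,P4] Q2=[]
t=21-22: P3@Q0 runs 1, rem=0, completes. Q0=[] Q1=[P1,P4] Q2=[]
t=22-24: P1@Q1 runs 2, rem=0, completes. Q0=[] Q1=[P4] Q2=[]
t=24-29: P4@Q1 runs 5, rem=5, quantum used, demote→Q2. Q0=[] Q1=[] Q2=[P4]
t=29-34: P4@Q2 runs 5, rem=0, completes. Q0=[] Q1=[] Q2=[]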